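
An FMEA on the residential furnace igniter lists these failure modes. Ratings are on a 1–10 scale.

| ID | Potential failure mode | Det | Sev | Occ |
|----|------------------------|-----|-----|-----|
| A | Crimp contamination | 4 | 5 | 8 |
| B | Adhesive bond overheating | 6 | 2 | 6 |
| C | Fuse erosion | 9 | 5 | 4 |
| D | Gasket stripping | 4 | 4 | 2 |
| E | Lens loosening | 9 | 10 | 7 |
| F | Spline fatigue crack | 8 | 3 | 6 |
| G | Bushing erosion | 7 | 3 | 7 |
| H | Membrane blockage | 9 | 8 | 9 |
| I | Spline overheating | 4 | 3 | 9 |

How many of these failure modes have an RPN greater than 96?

RPN = Severity × Occurrence × Detection:
  A: 5 × 8 × 4 = 160
  B: 2 × 6 × 6 = 72
  C: 5 × 4 × 9 = 180
  D: 4 × 2 × 4 = 32
  E: 10 × 7 × 9 = 630
  F: 3 × 6 × 8 = 144
  G: 3 × 7 × 7 = 147
  H: 8 × 9 × 9 = 648
  I: 3 × 9 × 4 = 108
Modes with RPN > 96: A (160), C (180), E (630), F (144), G (147), H (648), I (108) → 7.

7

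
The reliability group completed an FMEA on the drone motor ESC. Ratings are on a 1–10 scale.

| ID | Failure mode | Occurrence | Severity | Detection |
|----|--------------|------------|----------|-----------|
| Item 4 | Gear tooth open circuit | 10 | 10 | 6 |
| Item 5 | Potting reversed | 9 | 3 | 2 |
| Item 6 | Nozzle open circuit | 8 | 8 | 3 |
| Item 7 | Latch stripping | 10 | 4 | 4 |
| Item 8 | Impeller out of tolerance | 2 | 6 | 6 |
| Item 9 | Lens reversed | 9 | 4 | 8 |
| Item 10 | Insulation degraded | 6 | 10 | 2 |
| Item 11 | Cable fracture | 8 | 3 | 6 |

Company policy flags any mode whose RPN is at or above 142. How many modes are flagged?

RPN = Severity × Occurrence × Detection:
  Item 4: 10 × 10 × 6 = 600
  Item 5: 3 × 9 × 2 = 54
  Item 6: 8 × 8 × 3 = 192
  Item 7: 4 × 10 × 4 = 160
  Item 8: 6 × 2 × 6 = 72
  Item 9: 4 × 9 × 8 = 288
  Item 10: 10 × 6 × 2 = 120
  Item 11: 3 × 8 × 6 = 144
Modes with RPN ≥ 142: Item 4 (600), Item 6 (192), Item 7 (160), Item 9 (288), Item 11 (144) → 5.

5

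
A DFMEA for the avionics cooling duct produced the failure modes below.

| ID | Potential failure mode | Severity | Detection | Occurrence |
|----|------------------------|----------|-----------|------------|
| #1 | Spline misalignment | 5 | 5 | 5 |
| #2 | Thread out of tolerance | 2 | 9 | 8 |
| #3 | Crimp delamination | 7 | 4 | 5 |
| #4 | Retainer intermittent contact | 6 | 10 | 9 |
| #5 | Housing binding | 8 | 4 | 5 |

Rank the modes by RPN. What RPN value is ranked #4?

RPN = Severity × Occurrence × Detection:
  #1: 5 × 5 × 5 = 125
  #2: 2 × 8 × 9 = 144
  #3: 7 × 5 × 4 = 140
  #4: 6 × 9 × 10 = 540
  #5: 8 × 5 × 4 = 160
Sorted descending: 540, 160, 144, 140, 125.
The fourth-highest RPN is 140 (#3).

140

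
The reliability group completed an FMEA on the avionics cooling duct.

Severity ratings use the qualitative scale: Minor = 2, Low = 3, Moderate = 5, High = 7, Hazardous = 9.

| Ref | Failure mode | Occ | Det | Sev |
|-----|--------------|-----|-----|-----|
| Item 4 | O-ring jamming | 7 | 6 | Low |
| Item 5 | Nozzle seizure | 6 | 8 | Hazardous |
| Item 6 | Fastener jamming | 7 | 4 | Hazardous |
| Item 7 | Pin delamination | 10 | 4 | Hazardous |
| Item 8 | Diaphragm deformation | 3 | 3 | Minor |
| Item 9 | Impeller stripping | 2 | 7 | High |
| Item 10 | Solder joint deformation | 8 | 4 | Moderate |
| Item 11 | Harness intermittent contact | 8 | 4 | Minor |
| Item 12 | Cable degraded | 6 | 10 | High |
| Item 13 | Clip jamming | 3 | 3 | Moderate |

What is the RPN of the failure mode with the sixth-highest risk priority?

RPN = Severity × Occurrence × Detection:
  Item 4: 3 × 7 × 6 = 126
  Item 5: 9 × 6 × 8 = 432
  Item 6: 9 × 7 × 4 = 252
  Item 7: 9 × 10 × 4 = 360
  Item 8: 2 × 3 × 3 = 18
  Item 9: 7 × 2 × 7 = 98
  Item 10: 5 × 8 × 4 = 160
  Item 11: 2 × 8 × 4 = 64
  Item 12: 7 × 6 × 10 = 420
  Item 13: 5 × 3 × 3 = 45
Sorted descending: 432, 420, 360, 252, 160, 126, 98, 64, 45, 18.
The sixth-highest RPN is 126 (Item 4).

126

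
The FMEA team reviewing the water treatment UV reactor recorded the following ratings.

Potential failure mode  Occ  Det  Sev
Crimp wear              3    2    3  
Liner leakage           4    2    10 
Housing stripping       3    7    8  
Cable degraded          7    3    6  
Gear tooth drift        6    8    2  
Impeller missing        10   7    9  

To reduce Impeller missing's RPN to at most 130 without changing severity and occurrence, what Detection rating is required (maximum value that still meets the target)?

Impeller missing: S=9, O=10, D=7 → current RPN = 630.
Fixed product = 90. Need 90 × D ≤ 130, so D ≤ 130/90 = 1.44.
Maximum integer Detection rating = 1 (gives RPN 90; D=2 would give 180 > 130).

1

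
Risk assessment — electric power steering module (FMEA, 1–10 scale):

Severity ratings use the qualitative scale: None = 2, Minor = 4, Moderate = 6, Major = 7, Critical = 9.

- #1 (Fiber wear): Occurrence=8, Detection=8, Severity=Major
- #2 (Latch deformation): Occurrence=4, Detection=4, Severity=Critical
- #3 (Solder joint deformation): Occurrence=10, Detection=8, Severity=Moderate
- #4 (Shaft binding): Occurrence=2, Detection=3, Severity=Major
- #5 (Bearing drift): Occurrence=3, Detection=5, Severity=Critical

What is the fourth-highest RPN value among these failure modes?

RPN = Severity × Occurrence × Detection:
  #1: 7 × 8 × 8 = 448
  #2: 9 × 4 × 4 = 144
  #3: 6 × 10 × 8 = 480
  #4: 7 × 2 × 3 = 42
  #5: 9 × 3 × 5 = 135
Sorted descending: 480, 448, 144, 135, 42.
The fourth-highest RPN is 135 (#5).

135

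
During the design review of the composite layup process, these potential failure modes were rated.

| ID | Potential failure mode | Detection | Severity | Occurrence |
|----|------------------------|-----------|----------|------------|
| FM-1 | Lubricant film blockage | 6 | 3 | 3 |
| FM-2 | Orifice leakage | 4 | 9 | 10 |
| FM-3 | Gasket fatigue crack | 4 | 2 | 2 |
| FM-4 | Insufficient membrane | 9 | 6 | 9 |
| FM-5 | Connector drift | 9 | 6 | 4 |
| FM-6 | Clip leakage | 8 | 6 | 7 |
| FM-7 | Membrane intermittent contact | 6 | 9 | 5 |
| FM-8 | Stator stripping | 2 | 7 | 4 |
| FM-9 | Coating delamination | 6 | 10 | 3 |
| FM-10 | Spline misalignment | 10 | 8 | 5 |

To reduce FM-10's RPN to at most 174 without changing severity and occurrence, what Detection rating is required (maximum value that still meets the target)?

FM-10: S=8, O=5, D=10 → current RPN = 400.
Fixed product = 40. Need 40 × D ≤ 174, so D ≤ 174/40 = 4.35.
Maximum integer Detection rating = 4 (gives RPN 160; D=5 would give 200 > 174).

4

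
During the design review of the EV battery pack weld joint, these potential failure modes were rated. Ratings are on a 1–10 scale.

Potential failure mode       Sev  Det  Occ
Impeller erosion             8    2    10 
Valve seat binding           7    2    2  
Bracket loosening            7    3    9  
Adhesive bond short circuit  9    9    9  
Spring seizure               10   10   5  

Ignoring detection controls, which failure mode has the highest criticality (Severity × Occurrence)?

Criticality = Severity × Occurrence:
  Impeller erosion: 8 × 10 = 80
  Valve seat binding: 7 × 2 = 14
  Bracket loosening: 7 × 9 = 63
  Adhesive bond short circuit: 9 × 9 = 81
  Spring seizure: 10 × 5 = 50
Highest criticality is 81 → Adhesive bond short circuit.

Adhesive bond short circuit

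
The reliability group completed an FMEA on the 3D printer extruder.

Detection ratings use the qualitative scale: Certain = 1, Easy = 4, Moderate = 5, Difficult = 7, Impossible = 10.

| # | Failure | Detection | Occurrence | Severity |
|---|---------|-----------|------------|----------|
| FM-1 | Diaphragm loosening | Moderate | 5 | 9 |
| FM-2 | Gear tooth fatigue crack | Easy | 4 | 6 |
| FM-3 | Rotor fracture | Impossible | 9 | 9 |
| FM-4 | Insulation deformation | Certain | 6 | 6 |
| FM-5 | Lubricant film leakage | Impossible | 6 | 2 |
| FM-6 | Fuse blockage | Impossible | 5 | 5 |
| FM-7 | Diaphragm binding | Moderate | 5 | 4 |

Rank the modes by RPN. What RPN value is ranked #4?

RPN = Severity × Occurrence × Detection:
  FM-1: 9 × 5 × 5 = 225
  FM-2: 6 × 4 × 4 = 96
  FM-3: 9 × 9 × 10 = 810
  FM-4: 6 × 6 × 1 = 36
  FM-5: 2 × 6 × 10 = 120
  FM-6: 5 × 5 × 10 = 250
  FM-7: 4 × 5 × 5 = 100
Sorted descending: 810, 250, 225, 120, 100, 96, 36.
The fourth-highest RPN is 120 (FM-5).

120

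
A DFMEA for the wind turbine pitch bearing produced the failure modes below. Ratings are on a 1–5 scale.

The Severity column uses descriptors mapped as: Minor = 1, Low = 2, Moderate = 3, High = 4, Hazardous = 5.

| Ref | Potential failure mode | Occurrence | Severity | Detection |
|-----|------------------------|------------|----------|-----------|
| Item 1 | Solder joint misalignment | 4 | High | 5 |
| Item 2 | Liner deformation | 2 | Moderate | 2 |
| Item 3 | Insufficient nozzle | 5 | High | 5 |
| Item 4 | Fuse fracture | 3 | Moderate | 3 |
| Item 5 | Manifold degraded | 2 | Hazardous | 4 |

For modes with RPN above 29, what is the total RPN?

220

RPN = Severity × Occurrence × Detection:
  Item 1: 4 × 4 × 5 = 80
  Item 2: 3 × 2 × 2 = 12
  Item 3: 4 × 5 × 5 = 100
  Item 4: 3 × 3 × 3 = 27
  Item 5: 5 × 2 × 4 = 40
RPN > 29: Item 1 (80), Item 3 (100), Item 5 (40).
Sum: 80 + 100 + 40 = 220.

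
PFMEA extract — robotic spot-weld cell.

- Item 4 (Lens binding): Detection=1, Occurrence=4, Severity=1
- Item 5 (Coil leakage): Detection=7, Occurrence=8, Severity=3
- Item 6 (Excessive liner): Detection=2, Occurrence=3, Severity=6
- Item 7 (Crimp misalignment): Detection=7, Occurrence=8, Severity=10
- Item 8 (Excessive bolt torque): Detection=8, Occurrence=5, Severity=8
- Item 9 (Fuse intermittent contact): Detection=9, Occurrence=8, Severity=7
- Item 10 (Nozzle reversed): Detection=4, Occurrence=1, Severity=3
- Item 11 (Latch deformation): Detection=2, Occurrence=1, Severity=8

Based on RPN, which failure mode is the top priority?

RPN = Severity × Occurrence × Detection:
  Item 4: 1 × 4 × 1 = 4
  Item 5: 3 × 8 × 7 = 168
  Item 6: 6 × 3 × 2 = 36
  Item 7: 10 × 8 × 7 = 560
  Item 8: 8 × 5 × 8 = 320
  Item 9: 7 × 8 × 9 = 504
  Item 10: 3 × 1 × 4 = 12
  Item 11: 8 × 1 × 2 = 16
Highest RPN is 560 → Item 7.

Item 7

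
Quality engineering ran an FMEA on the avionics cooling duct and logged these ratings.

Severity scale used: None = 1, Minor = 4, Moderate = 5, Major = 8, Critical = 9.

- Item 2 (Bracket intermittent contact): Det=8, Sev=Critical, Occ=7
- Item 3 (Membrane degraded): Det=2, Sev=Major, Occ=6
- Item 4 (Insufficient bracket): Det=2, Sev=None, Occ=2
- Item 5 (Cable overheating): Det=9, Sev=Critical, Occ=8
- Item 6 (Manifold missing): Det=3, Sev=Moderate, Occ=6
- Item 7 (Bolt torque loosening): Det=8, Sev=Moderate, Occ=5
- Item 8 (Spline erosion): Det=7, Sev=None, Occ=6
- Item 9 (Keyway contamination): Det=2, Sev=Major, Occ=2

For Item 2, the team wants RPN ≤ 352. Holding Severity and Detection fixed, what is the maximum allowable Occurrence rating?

Item 2: S=9, O=7, D=8 → current RPN = 504.
Fixed product = 72. Need 72 × O ≤ 352, so O ≤ 352/72 = 4.89.
Maximum integer Occurrence rating = 4 (gives RPN 288; O=5 would give 360 > 352).

4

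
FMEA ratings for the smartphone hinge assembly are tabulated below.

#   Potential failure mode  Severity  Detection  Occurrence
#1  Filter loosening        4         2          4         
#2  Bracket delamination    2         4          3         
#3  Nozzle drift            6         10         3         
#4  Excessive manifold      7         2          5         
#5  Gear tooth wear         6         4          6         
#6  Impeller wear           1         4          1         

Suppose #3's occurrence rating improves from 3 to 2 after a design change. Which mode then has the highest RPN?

RPN = Severity × Occurrence × Detection:
  #1: 4 × 4 × 2 = 32
  #2: 2 × 3 × 4 = 24
  #3: 6 × 3 × 10 = 180
  #4: 7 × 5 × 2 = 70
  #5: 6 × 6 × 4 = 144
  #6: 1 × 1 × 4 = 4
After action: #3 → 6 × 2 × 10 = 120.
Revised RPNs: #5=144, #3=120, #4=70, #1=32, #2=24, #6=4.
Highest is now #5 (144).

#5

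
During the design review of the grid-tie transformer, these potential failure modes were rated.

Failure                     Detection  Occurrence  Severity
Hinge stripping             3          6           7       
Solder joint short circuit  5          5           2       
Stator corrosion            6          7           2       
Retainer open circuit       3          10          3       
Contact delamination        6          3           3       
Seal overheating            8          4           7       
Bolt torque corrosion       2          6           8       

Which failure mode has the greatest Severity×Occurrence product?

Bolt torque corrosion

Criticality = Severity × Occurrence:
  Hinge stripping: 7 × 6 = 42
  Solder joint short circuit: 2 × 5 = 10
  Stator corrosion: 2 × 7 = 14
  Retainer open circuit: 3 × 10 = 30
  Contact delamination: 3 × 3 = 9
  Seal overheating: 7 × 4 = 28
  Bolt torque corrosion: 8 × 6 = 48
Highest criticality is 48 → Bolt torque corrosion.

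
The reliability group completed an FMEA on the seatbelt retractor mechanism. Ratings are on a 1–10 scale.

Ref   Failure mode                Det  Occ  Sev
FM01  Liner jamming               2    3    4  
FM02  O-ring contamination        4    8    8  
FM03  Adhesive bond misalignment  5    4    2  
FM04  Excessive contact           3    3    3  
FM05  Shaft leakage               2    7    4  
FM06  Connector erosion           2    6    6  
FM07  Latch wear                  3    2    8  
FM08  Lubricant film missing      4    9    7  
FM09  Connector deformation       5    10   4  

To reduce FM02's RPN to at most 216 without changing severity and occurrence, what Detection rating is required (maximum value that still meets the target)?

3

FM02: S=8, O=8, D=4 → current RPN = 256.
Fixed product = 64. Need 64 × D ≤ 216, so D ≤ 216/64 = 3.38.
Maximum integer Detection rating = 3 (gives RPN 192; D=4 would give 256 > 216).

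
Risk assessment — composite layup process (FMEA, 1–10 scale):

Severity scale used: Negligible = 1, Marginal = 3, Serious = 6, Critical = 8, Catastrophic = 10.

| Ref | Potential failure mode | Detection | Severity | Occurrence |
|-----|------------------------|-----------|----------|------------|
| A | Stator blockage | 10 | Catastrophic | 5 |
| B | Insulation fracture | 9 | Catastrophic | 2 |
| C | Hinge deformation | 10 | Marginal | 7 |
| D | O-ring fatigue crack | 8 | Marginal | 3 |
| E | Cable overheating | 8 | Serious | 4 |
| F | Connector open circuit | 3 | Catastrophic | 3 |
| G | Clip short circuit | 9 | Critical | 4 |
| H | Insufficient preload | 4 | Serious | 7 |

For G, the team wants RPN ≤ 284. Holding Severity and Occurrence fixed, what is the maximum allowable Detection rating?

G: S=8, O=4, D=9 → current RPN = 288.
Fixed product = 32. Need 32 × D ≤ 284, so D ≤ 284/32 = 8.88.
Maximum integer Detection rating = 8 (gives RPN 256; D=9 would give 288 > 284).

8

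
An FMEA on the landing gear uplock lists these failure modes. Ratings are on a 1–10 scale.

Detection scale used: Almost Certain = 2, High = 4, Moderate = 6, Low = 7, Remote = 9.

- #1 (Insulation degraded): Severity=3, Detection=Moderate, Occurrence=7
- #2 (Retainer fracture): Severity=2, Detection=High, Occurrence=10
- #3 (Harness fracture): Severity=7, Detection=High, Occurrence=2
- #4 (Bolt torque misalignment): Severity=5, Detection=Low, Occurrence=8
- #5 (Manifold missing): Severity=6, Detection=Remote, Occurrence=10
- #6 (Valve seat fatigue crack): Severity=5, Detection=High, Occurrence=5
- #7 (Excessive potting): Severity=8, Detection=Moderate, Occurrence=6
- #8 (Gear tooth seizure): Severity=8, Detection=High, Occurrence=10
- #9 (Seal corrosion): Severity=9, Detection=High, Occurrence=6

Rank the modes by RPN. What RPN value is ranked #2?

RPN = Severity × Occurrence × Detection:
  #1: 3 × 7 × 6 = 126
  #2: 2 × 10 × 4 = 80
  #3: 7 × 2 × 4 = 56
  #4: 5 × 8 × 7 = 280
  #5: 6 × 10 × 9 = 540
  #6: 5 × 5 × 4 = 100
  #7: 8 × 6 × 6 = 288
  #8: 8 × 10 × 4 = 320
  #9: 9 × 6 × 4 = 216
Sorted descending: 540, 320, 288, 280, 216, 126, 100, 80, 56.
The second-highest RPN is 320 (#8).

320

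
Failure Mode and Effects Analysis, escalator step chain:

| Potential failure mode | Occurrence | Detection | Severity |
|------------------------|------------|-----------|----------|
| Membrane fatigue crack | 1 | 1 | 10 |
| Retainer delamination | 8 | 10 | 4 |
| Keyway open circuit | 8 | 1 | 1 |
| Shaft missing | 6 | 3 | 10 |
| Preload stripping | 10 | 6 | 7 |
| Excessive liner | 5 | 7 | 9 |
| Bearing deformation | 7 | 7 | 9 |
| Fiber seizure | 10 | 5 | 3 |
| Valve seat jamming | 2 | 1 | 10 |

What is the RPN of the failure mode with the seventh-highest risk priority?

RPN = Severity × Occurrence × Detection:
  Membrane fatigue crack: 10 × 1 × 1 = 10
  Retainer delamination: 4 × 8 × 10 = 320
  Keyway open circuit: 1 × 8 × 1 = 8
  Shaft missing: 10 × 6 × 3 = 180
  Preload stripping: 7 × 10 × 6 = 420
  Excessive liner: 9 × 5 × 7 = 315
  Bearing deformation: 9 × 7 × 7 = 441
  Fiber seizure: 3 × 10 × 5 = 150
  Valve seat jamming: 10 × 2 × 1 = 20
Sorted descending: 441, 420, 320, 315, 180, 150, 20, 10, 8.
The seventh-highest RPN is 20 (Valve seat jamming).

20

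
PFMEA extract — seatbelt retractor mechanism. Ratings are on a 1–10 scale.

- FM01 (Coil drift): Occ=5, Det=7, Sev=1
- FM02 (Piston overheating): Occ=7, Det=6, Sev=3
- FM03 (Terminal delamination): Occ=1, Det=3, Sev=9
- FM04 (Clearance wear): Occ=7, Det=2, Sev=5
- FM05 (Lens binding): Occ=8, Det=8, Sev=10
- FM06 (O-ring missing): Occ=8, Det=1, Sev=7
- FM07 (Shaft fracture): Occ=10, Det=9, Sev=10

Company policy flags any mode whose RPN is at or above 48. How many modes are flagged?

RPN = Severity × Occurrence × Detection:
  FM01: 1 × 5 × 7 = 35
  FM02: 3 × 7 × 6 = 126
  FM03: 9 × 1 × 3 = 27
  FM04: 5 × 7 × 2 = 70
  FM05: 10 × 8 × 8 = 640
  FM06: 7 × 8 × 1 = 56
  FM07: 10 × 10 × 9 = 900
Modes with RPN ≥ 48: FM02 (126), FM04 (70), FM05 (640), FM06 (56), FM07 (900) → 5.

5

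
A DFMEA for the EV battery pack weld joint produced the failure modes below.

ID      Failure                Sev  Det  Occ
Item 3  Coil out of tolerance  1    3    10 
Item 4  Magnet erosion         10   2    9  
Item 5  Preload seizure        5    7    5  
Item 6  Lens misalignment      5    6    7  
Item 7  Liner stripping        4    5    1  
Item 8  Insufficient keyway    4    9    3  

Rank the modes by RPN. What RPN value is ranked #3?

RPN = Severity × Occurrence × Detection:
  Item 3: 1 × 10 × 3 = 30
  Item 4: 10 × 9 × 2 = 180
  Item 5: 5 × 5 × 7 = 175
  Item 6: 5 × 7 × 6 = 210
  Item 7: 4 × 1 × 5 = 20
  Item 8: 4 × 3 × 9 = 108
Sorted descending: 210, 180, 175, 108, 30, 20.
The third-highest RPN is 175 (Item 5).

175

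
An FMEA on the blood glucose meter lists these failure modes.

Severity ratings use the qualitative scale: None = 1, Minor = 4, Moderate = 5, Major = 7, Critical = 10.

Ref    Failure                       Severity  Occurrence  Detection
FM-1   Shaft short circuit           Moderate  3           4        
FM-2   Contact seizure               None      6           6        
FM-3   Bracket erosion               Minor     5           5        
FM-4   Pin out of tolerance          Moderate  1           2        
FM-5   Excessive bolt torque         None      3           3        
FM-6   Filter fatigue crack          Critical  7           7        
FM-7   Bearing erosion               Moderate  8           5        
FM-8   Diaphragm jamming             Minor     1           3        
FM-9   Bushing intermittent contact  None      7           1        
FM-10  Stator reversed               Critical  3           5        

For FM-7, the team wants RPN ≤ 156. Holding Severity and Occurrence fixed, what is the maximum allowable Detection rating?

FM-7: S=5, O=8, D=5 → current RPN = 200.
Fixed product = 40. Need 40 × D ≤ 156, so D ≤ 156/40 = 3.90.
Maximum integer Detection rating = 3 (gives RPN 120; D=4 would give 160 > 156).

3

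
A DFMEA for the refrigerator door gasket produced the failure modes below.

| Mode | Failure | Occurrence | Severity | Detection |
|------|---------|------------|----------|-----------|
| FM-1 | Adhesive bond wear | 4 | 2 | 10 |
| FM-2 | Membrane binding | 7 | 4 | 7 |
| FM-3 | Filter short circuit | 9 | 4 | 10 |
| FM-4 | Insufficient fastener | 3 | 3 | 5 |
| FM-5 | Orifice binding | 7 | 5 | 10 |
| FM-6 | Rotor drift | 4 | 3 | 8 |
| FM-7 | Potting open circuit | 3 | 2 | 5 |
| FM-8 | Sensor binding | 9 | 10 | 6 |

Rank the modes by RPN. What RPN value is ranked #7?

45

RPN = Severity × Occurrence × Detection:
  FM-1: 2 × 4 × 10 = 80
  FM-2: 4 × 7 × 7 = 196
  FM-3: 4 × 9 × 10 = 360
  FM-4: 3 × 3 × 5 = 45
  FM-5: 5 × 7 × 10 = 350
  FM-6: 3 × 4 × 8 = 96
  FM-7: 2 × 3 × 5 = 30
  FM-8: 10 × 9 × 6 = 540
Sorted descending: 540, 360, 350, 196, 96, 80, 45, 30.
The seventh-highest RPN is 45 (FM-4).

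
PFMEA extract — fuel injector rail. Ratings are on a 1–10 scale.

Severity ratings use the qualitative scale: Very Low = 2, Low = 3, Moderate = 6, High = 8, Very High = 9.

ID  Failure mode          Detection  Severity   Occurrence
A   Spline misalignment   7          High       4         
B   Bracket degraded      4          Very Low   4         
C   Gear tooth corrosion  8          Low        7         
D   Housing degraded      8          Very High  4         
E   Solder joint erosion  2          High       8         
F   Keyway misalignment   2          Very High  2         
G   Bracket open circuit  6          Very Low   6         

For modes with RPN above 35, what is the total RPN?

916

RPN = Severity × Occurrence × Detection:
  A: 8 × 4 × 7 = 224
  B: 2 × 4 × 4 = 32
  C: 3 × 7 × 8 = 168
  D: 9 × 4 × 8 = 288
  E: 8 × 8 × 2 = 128
  F: 9 × 2 × 2 = 36
  G: 2 × 6 × 6 = 72
RPN > 35: A (224), C (168), D (288), E (128), F (36), G (72).
Sum: 224 + 168 + 288 + 128 + 36 + 72 = 916.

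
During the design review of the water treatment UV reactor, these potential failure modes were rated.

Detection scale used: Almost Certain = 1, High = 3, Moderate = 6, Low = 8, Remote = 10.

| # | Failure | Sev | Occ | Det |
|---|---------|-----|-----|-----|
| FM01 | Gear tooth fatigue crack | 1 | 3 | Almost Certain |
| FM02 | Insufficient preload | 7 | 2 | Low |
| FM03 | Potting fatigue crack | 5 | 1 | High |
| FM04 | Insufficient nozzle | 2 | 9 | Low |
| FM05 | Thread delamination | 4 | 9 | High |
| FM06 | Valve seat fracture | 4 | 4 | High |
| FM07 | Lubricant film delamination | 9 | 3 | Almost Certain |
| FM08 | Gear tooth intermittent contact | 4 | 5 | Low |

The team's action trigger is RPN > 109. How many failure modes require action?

RPN = Severity × Occurrence × Detection:
  FM01: 1 × 3 × 1 = 3
  FM02: 7 × 2 × 8 = 112
  FM03: 5 × 1 × 3 = 15
  FM04: 2 × 9 × 8 = 144
  FM05: 4 × 9 × 3 = 108
  FM06: 4 × 4 × 3 = 48
  FM07: 9 × 3 × 1 = 27
  FM08: 4 × 5 × 8 = 160
Modes with RPN > 109: FM02 (112), FM04 (144), FM08 (160) → 3.

3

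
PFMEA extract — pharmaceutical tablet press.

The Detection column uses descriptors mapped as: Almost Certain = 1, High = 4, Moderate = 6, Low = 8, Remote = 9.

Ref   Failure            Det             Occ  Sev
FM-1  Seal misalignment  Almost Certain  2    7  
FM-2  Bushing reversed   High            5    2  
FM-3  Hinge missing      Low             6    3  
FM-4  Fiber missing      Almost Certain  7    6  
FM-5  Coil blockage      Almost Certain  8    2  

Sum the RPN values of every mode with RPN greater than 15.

RPN = Severity × Occurrence × Detection:
  FM-1: 7 × 2 × 1 = 14
  FM-2: 2 × 5 × 4 = 40
  FM-3: 3 × 6 × 8 = 144
  FM-4: 6 × 7 × 1 = 42
  FM-5: 2 × 8 × 1 = 16
RPN > 15: FM-2 (40), FM-3 (144), FM-4 (42), FM-5 (16).
Sum: 40 + 144 + 42 + 16 = 242.

242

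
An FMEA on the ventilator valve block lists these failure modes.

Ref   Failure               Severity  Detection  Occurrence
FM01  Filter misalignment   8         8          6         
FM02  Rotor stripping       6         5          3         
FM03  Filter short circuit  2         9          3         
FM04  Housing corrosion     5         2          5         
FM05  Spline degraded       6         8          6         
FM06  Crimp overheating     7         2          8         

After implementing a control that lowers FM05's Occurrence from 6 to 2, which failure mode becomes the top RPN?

RPN = Severity × Occurrence × Detection:
  FM01: 8 × 6 × 8 = 384
  FM02: 6 × 3 × 5 = 90
  FM03: 2 × 3 × 9 = 54
  FM04: 5 × 5 × 2 = 50
  FM05: 6 × 6 × 8 = 288
  FM06: 7 × 8 × 2 = 112
After action: FM05 → 6 × 2 × 8 = 96.
Revised RPNs: FM01=384, FM06=112, FM05=96, FM02=90, FM03=54, FM04=50.
Highest is now FM01 (384).

FM01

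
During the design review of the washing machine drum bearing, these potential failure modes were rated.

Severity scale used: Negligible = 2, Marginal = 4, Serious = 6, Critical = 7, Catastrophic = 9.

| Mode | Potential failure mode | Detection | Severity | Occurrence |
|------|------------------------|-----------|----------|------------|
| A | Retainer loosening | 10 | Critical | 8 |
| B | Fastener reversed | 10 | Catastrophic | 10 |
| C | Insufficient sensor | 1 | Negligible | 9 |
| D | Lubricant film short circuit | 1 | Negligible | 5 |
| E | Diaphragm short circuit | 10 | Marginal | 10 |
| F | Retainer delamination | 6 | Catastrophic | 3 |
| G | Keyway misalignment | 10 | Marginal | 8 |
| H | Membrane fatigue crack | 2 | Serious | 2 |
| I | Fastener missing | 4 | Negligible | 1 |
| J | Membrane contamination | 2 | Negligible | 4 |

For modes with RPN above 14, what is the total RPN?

RPN = Severity × Occurrence × Detection:
  A: 7 × 8 × 10 = 560
  B: 9 × 10 × 10 = 900
  C: 2 × 9 × 1 = 18
  D: 2 × 5 × 1 = 10
  E: 4 × 10 × 10 = 400
  F: 9 × 3 × 6 = 162
  G: 4 × 8 × 10 = 320
  H: 6 × 2 × 2 = 24
  I: 2 × 1 × 4 = 8
  J: 2 × 4 × 2 = 16
RPN > 14: A (560), B (900), C (18), E (400), F (162), G (320), H (24), J (16).
Sum: 560 + 900 + 18 + 400 + 162 + 320 + 24 + 16 = 2400.

2400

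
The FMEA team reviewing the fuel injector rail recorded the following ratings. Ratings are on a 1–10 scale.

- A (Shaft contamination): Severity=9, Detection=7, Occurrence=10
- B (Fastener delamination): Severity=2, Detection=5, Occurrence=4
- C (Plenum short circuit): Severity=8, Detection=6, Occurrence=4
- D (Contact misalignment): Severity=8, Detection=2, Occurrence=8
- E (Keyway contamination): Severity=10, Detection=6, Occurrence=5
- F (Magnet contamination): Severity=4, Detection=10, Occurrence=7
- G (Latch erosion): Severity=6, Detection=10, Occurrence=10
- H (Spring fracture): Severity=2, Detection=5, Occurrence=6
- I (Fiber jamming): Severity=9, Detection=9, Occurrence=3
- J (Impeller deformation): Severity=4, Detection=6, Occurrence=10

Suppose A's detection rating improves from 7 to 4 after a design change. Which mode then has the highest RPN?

RPN = Severity × Occurrence × Detection:
  A: 9 × 10 × 7 = 630
  B: 2 × 4 × 5 = 40
  C: 8 × 4 × 6 = 192
  D: 8 × 8 × 2 = 128
  E: 10 × 5 × 6 = 300
  F: 4 × 7 × 10 = 280
  G: 6 × 10 × 10 = 600
  H: 2 × 6 × 5 = 60
  I: 9 × 3 × 9 = 243
  J: 4 × 10 × 6 = 240
After action: A → 9 × 10 × 4 = 360.
Revised RPNs: G=600, A=360, E=300, F=280, I=243, J=240, C=192, D=128, H=60, B=40.
Highest is now G (600).

G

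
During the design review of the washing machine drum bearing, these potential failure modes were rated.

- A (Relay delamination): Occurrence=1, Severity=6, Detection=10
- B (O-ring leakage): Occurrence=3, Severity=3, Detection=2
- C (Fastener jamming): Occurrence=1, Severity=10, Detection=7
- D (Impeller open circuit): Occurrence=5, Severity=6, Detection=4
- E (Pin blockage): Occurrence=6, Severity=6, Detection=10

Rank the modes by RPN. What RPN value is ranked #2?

RPN = Severity × Occurrence × Detection:
  A: 6 × 1 × 10 = 60
  B: 3 × 3 × 2 = 18
  C: 10 × 1 × 7 = 70
  D: 6 × 5 × 4 = 120
  E: 6 × 6 × 10 = 360
Sorted descending: 360, 120, 70, 60, 18.
The second-highest RPN is 120 (D).

120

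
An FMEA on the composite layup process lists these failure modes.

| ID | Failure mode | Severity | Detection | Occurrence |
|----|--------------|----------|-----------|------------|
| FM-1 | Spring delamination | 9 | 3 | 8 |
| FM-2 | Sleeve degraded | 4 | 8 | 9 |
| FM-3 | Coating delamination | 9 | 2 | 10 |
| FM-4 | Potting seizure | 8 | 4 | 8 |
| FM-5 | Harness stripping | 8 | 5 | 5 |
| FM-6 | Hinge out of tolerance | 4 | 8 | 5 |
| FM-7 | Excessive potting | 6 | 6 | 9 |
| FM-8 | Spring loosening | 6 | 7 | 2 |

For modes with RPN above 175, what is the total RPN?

RPN = Severity × Occurrence × Detection:
  FM-1: 9 × 8 × 3 = 216
  FM-2: 4 × 9 × 8 = 288
  FM-3: 9 × 10 × 2 = 180
  FM-4: 8 × 8 × 4 = 256
  FM-5: 8 × 5 × 5 = 200
  FM-6: 4 × 5 × 8 = 160
  FM-7: 6 × 9 × 6 = 324
  FM-8: 6 × 2 × 7 = 84
RPN > 175: FM-1 (216), FM-2 (288), FM-3 (180), FM-4 (256), FM-5 (200), FM-7 (324).
Sum: 216 + 288 + 180 + 256 + 200 + 324 = 1464.

1464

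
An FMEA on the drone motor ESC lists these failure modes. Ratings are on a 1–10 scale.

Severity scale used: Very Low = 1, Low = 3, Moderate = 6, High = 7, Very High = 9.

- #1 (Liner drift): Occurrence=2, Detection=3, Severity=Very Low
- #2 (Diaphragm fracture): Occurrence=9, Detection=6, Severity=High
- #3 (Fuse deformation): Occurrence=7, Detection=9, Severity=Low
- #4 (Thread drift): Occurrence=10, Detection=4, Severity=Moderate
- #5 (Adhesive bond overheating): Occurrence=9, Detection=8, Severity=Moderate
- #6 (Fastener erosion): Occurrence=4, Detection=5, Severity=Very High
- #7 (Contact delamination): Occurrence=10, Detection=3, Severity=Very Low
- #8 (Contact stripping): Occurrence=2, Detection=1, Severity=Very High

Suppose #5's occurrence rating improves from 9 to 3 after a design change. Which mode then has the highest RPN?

RPN = Severity × Occurrence × Detection:
  #1: 1 × 2 × 3 = 6
  #2: 7 × 9 × 6 = 378
  #3: 3 × 7 × 9 = 189
  #4: 6 × 10 × 4 = 240
  #5: 6 × 9 × 8 = 432
  #6: 9 × 4 × 5 = 180
  #7: 1 × 10 × 3 = 30
  #8: 9 × 2 × 1 = 18
After action: #5 → 6 × 3 × 8 = 144.
Revised RPNs: #2=378, #4=240, #3=189, #6=180, #5=144, #7=30, #8=18, #1=6.
Highest is now #2 (378).

#2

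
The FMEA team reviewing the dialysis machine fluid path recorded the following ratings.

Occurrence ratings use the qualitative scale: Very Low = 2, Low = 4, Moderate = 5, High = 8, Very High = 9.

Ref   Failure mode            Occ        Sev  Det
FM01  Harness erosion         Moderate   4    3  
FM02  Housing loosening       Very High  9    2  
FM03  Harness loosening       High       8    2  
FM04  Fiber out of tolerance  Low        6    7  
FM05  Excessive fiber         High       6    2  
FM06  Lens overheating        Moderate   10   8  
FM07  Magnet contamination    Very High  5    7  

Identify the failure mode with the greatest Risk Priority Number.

RPN = Severity × Occurrence × Detection:
  FM01: 4 × 5 × 3 = 60
  FM02: 9 × 9 × 2 = 162
  FM03: 8 × 8 × 2 = 128
  FM04: 6 × 4 × 7 = 168
  FM05: 6 × 8 × 2 = 96
  FM06: 10 × 5 × 8 = 400
  FM07: 5 × 9 × 7 = 315
Highest RPN is 400 → FM06.

FM06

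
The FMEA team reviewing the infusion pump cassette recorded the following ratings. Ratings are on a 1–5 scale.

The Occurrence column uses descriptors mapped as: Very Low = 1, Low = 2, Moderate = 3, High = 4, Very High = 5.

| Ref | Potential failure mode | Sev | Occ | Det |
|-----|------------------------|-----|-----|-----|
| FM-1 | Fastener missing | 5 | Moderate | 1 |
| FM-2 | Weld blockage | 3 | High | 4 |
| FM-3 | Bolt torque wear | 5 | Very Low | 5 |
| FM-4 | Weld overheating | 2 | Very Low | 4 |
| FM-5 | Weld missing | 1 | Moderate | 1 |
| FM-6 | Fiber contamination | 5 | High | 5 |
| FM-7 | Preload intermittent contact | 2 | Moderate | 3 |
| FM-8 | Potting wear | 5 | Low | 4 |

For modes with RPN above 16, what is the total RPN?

RPN = Severity × Occurrence × Detection:
  FM-1: 5 × 3 × 1 = 15
  FM-2: 3 × 4 × 4 = 48
  FM-3: 5 × 1 × 5 = 25
  FM-4: 2 × 1 × 4 = 8
  FM-5: 1 × 3 × 1 = 3
  FM-6: 5 × 4 × 5 = 100
  FM-7: 2 × 3 × 3 = 18
  FM-8: 5 × 2 × 4 = 40
RPN > 16: FM-2 (48), FM-3 (25), FM-6 (100), FM-7 (18), FM-8 (40).
Sum: 48 + 25 + 100 + 18 + 40 = 231.

231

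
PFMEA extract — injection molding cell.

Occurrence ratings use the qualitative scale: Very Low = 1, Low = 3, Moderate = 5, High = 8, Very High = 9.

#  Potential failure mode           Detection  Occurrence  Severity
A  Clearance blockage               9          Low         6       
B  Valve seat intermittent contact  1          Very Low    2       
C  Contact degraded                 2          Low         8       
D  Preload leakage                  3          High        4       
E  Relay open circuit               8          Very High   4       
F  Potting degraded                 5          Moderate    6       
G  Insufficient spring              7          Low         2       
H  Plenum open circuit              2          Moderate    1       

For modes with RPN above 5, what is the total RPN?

RPN = Severity × Occurrence × Detection:
  A: 6 × 3 × 9 = 162
  B: 2 × 1 × 1 = 2
  C: 8 × 3 × 2 = 48
  D: 4 × 8 × 3 = 96
  E: 4 × 9 × 8 = 288
  F: 6 × 5 × 5 = 150
  G: 2 × 3 × 7 = 42
  H: 1 × 5 × 2 = 10
RPN > 5: A (162), C (48), D (96), E (288), F (150), G (42), H (10).
Sum: 162 + 48 + 96 + 288 + 150 + 42 + 10 = 796.

796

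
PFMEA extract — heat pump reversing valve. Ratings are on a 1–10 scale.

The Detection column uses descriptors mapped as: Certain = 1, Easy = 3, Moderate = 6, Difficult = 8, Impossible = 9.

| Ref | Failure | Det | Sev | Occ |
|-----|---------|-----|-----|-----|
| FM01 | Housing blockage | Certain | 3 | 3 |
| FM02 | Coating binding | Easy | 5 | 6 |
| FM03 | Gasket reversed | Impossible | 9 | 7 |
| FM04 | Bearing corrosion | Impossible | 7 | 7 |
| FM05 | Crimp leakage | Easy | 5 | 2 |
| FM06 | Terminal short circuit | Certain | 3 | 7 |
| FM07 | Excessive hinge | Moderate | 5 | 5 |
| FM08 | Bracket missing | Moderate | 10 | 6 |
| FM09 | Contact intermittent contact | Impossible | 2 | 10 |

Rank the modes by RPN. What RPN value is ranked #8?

21

RPN = Severity × Occurrence × Detection:
  FM01: 3 × 3 × 1 = 9
  FM02: 5 × 6 × 3 = 90
  FM03: 9 × 7 × 9 = 567
  FM04: 7 × 7 × 9 = 441
  FM05: 5 × 2 × 3 = 30
  FM06: 3 × 7 × 1 = 21
  FM07: 5 × 5 × 6 = 150
  FM08: 10 × 6 × 6 = 360
  FM09: 2 × 10 × 9 = 180
Sorted descending: 567, 441, 360, 180, 150, 90, 30, 21, 9.
The eighth-highest RPN is 21 (FM06).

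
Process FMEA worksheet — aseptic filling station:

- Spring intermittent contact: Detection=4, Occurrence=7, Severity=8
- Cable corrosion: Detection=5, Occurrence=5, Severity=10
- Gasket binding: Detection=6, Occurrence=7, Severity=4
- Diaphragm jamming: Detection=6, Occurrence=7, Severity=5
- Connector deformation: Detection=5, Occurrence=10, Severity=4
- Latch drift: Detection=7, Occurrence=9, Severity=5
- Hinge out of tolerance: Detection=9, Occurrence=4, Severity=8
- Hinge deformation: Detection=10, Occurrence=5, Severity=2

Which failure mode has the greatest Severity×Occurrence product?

Spring intermittent contact

Criticality = Severity × Occurrence:
  Spring intermittent contact: 8 × 7 = 56
  Cable corrosion: 10 × 5 = 50
  Gasket binding: 4 × 7 = 28
  Diaphragm jamming: 5 × 7 = 35
  Connector deformation: 4 × 10 = 40
  Latch drift: 5 × 9 = 45
  Hinge out of tolerance: 8 × 4 = 32
  Hinge deformation: 2 × 5 = 10
Highest criticality is 56 → Spring intermittent contact.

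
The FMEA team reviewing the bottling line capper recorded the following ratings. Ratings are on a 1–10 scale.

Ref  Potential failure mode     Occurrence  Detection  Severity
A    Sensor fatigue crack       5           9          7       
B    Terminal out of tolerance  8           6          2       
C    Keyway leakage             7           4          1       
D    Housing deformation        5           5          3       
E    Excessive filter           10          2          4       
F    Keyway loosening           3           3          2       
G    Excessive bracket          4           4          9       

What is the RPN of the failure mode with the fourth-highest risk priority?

80

RPN = Severity × Occurrence × Detection:
  A: 7 × 5 × 9 = 315
  B: 2 × 8 × 6 = 96
  C: 1 × 7 × 4 = 28
  D: 3 × 5 × 5 = 75
  E: 4 × 10 × 2 = 80
  F: 2 × 3 × 3 = 18
  G: 9 × 4 × 4 = 144
Sorted descending: 315, 144, 96, 80, 75, 28, 18.
The fourth-highest RPN is 80 (E).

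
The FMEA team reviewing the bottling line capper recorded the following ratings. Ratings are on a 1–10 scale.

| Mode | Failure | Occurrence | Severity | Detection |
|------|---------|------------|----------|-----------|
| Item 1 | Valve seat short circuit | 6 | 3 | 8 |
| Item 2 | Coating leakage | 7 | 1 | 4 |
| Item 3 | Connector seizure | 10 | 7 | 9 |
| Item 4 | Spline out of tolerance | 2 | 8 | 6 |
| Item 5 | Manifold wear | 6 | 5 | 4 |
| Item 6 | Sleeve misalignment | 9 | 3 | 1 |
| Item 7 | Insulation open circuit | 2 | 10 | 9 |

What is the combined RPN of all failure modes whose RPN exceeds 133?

RPN = Severity × Occurrence × Detection:
  Item 1: 3 × 6 × 8 = 144
  Item 2: 1 × 7 × 4 = 28
  Item 3: 7 × 10 × 9 = 630
  Item 4: 8 × 2 × 6 = 96
  Item 5: 5 × 6 × 4 = 120
  Item 6: 3 × 9 × 1 = 27
  Item 7: 10 × 2 × 9 = 180
RPN > 133: Item 1 (144), Item 3 (630), Item 7 (180).
Sum: 144 + 630 + 180 = 954.

954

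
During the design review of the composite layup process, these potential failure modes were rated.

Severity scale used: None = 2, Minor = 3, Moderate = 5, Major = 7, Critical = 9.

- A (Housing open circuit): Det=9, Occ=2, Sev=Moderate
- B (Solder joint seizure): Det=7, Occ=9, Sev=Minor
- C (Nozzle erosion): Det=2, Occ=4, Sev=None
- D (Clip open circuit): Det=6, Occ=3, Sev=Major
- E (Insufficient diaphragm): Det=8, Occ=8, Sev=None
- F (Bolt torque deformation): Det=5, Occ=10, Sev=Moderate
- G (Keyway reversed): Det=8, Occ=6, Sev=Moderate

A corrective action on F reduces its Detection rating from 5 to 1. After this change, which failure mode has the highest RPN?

G

RPN = Severity × Occurrence × Detection:
  A: 5 × 2 × 9 = 90
  B: 3 × 9 × 7 = 189
  C: 2 × 4 × 2 = 16
  D: 7 × 3 × 6 = 126
  E: 2 × 8 × 8 = 128
  F: 5 × 10 × 5 = 250
  G: 5 × 6 × 8 = 240
After action: F → 5 × 10 × 1 = 50.
Revised RPNs: G=240, B=189, E=128, D=126, A=90, F=50, C=16.
Highest is now G (240).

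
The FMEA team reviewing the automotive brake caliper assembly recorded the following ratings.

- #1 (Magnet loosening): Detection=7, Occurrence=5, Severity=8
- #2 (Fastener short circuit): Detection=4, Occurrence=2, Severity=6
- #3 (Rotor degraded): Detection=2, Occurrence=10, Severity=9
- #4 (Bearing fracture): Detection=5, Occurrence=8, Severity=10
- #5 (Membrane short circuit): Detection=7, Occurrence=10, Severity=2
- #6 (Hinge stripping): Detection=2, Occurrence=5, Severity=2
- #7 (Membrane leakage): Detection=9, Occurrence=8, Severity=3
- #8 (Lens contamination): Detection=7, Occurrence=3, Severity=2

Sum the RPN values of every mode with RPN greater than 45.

1264

RPN = Severity × Occurrence × Detection:
  #1: 8 × 5 × 7 = 280
  #2: 6 × 2 × 4 = 48
  #3: 9 × 10 × 2 = 180
  #4: 10 × 8 × 5 = 400
  #5: 2 × 10 × 7 = 140
  #6: 2 × 5 × 2 = 20
  #7: 3 × 8 × 9 = 216
  #8: 2 × 3 × 7 = 42
RPN > 45: #1 (280), #2 (48), #3 (180), #4 (400), #5 (140), #7 (216).
Sum: 280 + 48 + 180 + 400 + 140 + 216 = 1264.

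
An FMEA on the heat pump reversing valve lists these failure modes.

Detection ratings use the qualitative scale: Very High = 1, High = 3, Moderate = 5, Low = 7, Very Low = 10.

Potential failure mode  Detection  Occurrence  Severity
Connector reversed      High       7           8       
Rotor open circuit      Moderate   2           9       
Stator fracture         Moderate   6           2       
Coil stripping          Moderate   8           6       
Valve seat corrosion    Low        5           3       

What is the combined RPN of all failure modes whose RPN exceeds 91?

RPN = Severity × Occurrence × Detection:
  Connector reversed: 8 × 7 × 3 = 168
  Rotor open circuit: 9 × 2 × 5 = 90
  Stator fracture: 2 × 6 × 5 = 60
  Coil stripping: 6 × 8 × 5 = 240
  Valve seat corrosion: 3 × 5 × 7 = 105
RPN > 91: Connector reversed (168), Coil stripping (240), Valve seat corrosion (105).
Sum: 168 + 240 + 105 = 513.

513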